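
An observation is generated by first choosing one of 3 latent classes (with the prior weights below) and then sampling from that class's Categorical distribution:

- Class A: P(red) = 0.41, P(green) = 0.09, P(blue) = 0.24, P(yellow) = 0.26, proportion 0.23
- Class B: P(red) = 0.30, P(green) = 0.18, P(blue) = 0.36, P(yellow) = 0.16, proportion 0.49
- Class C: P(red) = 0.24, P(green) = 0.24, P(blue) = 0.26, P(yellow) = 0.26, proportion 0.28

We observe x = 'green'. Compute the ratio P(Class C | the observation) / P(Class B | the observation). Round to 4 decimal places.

Only the two components matter; the odds are (π_i f_i(x)) / (π_j f_j(x)).
Categorical probabilities:
  p_A = P(green | comp) = 0.09
  p_B = P(green | comp) = 0.18
  p_C = P(green | comp) = 0.24
Posterior odds = (π_C·p_C) / (π_B·p_B) = (0.28·0.24) / (0.49·0.18) = 0.0672 / 0.0882 ≈ 0.7619

0.7619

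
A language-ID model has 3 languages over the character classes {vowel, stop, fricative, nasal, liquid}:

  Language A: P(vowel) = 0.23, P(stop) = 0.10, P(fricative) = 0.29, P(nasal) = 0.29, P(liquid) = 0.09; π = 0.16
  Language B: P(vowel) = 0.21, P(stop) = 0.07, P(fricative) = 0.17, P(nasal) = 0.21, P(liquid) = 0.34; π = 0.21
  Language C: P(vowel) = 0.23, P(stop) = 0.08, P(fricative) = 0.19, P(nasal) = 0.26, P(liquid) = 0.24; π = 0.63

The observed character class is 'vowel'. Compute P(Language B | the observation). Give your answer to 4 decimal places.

P(component k | x) = w_k·f_k(x) / marginal(x), where marginal(x) = Σ_j w_j·f_j(x).
Categorical probabilities:
  p_A = P(vowel | comp) = 0.23
  p_B = P(vowel | comp) = 0.21
  p_C = P(vowel | comp) = 0.23
Unnormalised posteriors:
  w_A·p_A = 0.16 × 0.23 = 0.0368
  w_B·p_B = 0.21 × 0.21 = 0.0441
  w_C·p_C = 0.63 × 0.23 = 0.1449
Denominator: 0.0368 + 0.0441 + 0.1449 = 0.2258
P(Language B | 'vowel') = 0.0441 / 0.2258 ≈ 0.1953

0.1953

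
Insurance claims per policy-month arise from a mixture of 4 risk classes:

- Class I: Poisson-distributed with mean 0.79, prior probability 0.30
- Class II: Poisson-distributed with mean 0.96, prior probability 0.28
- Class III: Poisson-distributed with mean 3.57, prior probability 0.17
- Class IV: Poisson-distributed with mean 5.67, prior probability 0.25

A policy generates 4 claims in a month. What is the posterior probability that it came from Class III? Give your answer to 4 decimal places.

P(component k | x) = P(Z=k)·f_k(x) / marginal(x), where marginal(x) = Σ_j P(Z=j)·f_j(x).
Evaluate each component's likelihood at the observed value:
  f_I = e^(−0.79)·0.79^4/4! = 0.00736554
  f_II = e^(−0.96)·0.96^4/4! = 0.0135504
  f_III = e^(−3.57)·3.57^4/4! = 0.190559
  f_IV = e^(−5.67)·5.67^4/4! = 0.148481
Prior × likelihood for each component:
  P(Z=I)·f_I = 0.30 × 0.00736554 = 0.00220966
  P(Z=II)·f_II = 0.28 × 0.0135504 = 0.0037941
  P(Z=III)·f_III = 0.17 × 0.190559 = 0.0323951
  P(Z=IV)·f_IV = 0.25 × 0.148481 = 0.0371203
Marginal: 0.00220966 + 0.0037941 + 0.0323951 + 0.0371203 = 0.0755191
So the posterior for Class III is 0.0323951 / 0.0755191 ≈ 0.4290.

0.4290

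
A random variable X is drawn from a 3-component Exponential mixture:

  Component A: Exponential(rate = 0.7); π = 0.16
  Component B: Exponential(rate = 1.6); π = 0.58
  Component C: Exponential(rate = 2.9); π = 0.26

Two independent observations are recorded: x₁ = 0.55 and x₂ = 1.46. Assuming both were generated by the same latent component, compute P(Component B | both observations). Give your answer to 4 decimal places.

0.6992

The responsibility of component k is π_k f_k(x) divided by Σ_j π_j f_j(x).
Since both observations come from the same component, the likelihood for component k is f_k(x₁)·f_k(x₂).
  f_A = [0.476315] × [0.251912] = 0.11999
  f_B = [0.663653] × [0.154742] = 0.102695
  f_C = [0.588435] × [0.0420335] = 0.0247339
Weight by the priors:
  π_A·f_A = 0.16 × 0.11999 = 0.0191983
  π_B·f_B = 0.58 × 0.102695 = 0.059563
  π_C·f_C = 0.26 × 0.0247339 = 0.00643083
Sum: 0.0191983 + 0.059563 + 0.00643083 = 0.0851922
P(Component B | x) ≈ 0.6992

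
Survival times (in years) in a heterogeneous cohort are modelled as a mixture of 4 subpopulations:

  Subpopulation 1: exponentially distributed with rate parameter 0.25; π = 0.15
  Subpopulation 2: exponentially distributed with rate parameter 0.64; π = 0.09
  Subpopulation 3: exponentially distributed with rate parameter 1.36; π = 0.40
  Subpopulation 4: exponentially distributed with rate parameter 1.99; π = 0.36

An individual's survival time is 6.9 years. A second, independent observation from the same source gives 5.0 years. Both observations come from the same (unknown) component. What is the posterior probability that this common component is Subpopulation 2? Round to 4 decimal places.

Posterior ∝ prior × likelihood, so P(k | x) ∝ π_k f_k(x); normalise over all components.
Since both observations come from the same component, the likelihood for component k is f_k(x₁)·f_k(x₂).
  f_1 = [0.0445433] × [0.0716262] = 0.00319046
  f_2 = [0.00773278] × [0.0260878] = 0.000201731
  f_3 = [0.000114319] × [0.00151473] = 1.73163e-07
  f_4 = [2.16549e-06] × [9.4978e-05] = 2.05674e-10
Weight by the priors:
  π_1·f_1 = 0.15 × 0.00319046 = 0.00047857
  π_2·f_2 = 0.09 × 0.000201731 = 1.81558e-05
  π_3·f_3 = 0.40 × 1.73163e-07 = 6.92653e-08
  π_4·f_4 = 0.36 × 2.05674e-10 = 7.40425e-11
Denominator: 0.00047857 + 1.81558e-05 + 6.92653e-08 + 7.40425e-11 = 0.000496795
Responsibility of Subpopulation 2: 1.81558e-05 / 0.000496795 ≈ 0.0365

0.0365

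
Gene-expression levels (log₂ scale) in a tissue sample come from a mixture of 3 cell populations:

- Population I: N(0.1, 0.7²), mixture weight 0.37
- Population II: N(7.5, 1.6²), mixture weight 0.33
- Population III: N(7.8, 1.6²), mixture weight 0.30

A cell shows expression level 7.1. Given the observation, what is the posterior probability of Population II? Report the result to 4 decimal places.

0.5399

Apply Bayes' rule: the posterior for each component is proportional to its prior times its likelihood at x.
Component likelihoods at x = 7.1:
  f_I = (1/(0.7·√(2π)))·exp(−(7.1−0.1)²/(2·0.7²)) = 0.569918·exp(-50.00000) = 1.09923e-22
  f_II = (1/(1.6·√(2π)))·exp(−(7.1−7.5)²/(2·1.6²)) = 0.249339·exp(-0.03125) = 0.241668
  f_III = (1/(1.6·√(2π)))·exp(−(7.1−7.8)²/(2·1.6²)) = 0.249339·exp(-0.09570) = 0.226583
Unnormalised posteriors:
  π_I·f_I = 0.37 × 1.09923e-22 = 4.06714e-23
  π_II·f_II = 0.33 × 0.241668 = 0.0797503
  π_III·f_III = 0.30 × 0.226583 = 0.0679748
Marginal: 4.06714e-23 + 0.0797503 + 0.0679748 = 0.147725
P(Population II | data) = 0.0797503 / 0.147725 ≈ 0.5399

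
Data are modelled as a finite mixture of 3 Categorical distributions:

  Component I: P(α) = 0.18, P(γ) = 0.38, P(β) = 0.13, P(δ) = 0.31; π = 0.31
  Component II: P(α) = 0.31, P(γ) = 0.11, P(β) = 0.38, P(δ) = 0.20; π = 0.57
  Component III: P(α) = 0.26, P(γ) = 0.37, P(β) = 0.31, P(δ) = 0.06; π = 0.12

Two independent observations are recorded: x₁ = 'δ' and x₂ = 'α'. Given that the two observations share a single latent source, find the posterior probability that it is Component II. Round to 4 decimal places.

0.6483

Posterior ∝ prior × likelihood, so P(k | x) ∝ π_k f_k(x); normalise over all components.
Since both observations come from the same component, the likelihood for component k is f_k(x₁)·f_k(x₂).
  L_I = [P(δ | comp) = 0.31] × [0.18] = 0.0558
  L_II = [P(δ | comp) = 0.20] × [0.31] = 0.062
  L_III = [P(δ | comp) = 0.06] × [0.26] = 0.0156
Prior × likelihood for each component:
  π_I·L_I = 0.31 × 0.0558 = 0.017298
  π_II·L_II = 0.57 × 0.062 = 0.03534
  π_III·L_III = 0.12 × 0.0156 = 0.001872
Normaliser: 0.017298 + 0.03534 + 0.001872 = 0.05451
P(Component II | x₁,x₂) ≈ 0.6483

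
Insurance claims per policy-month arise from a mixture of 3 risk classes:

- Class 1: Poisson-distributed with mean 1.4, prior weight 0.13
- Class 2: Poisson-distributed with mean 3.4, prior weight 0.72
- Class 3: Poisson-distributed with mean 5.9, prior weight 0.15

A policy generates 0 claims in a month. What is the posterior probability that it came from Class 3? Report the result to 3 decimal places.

By Bayes' theorem, P(k | x) = w_k f_k(x) / Σ_j w_j f_j(x).
Evaluate each component's likelihood at the observed value:
  L_1 = 0.246597
  L_2 = 0.0333733
  L_3 = 0.00273944
Unnormalised posteriors:
  w_1·L_1 = 0.13 × 0.246597 = 0.0320576
  w_2·L_2 = 0.72 × 0.0333733 = 0.0240288
  w_3·L_3 = 0.15 × 0.00273944 = 0.000410917
Evidence: 0.0320576 + 0.0240288 + 0.000410917 = 0.0564973
Responsibility of Class 3: 0.000410917 / 0.0564973 ≈ 0.007

0.007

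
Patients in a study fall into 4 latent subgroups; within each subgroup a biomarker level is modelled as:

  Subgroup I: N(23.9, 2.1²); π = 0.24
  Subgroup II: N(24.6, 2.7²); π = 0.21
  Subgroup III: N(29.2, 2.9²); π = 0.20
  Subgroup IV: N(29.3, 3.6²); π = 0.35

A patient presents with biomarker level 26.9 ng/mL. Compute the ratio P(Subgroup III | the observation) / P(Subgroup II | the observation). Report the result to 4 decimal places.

The posterior odds equal the prior odds times the likelihood ratio: (P(Z=i)/P(Z=j))·(f_i(x)/f_j(x)).
Component likelihoods at x = 26.9 ng/mL:
  f_I = 0.0684752
  f_II = 0.102795
  f_III = 0.100444
  f_IV = 0.0887356
Odds = (0.20/0.21) × (0.100444/0.102795) = 0.952381 × 0.977126 ≈ 0.9306

0.9306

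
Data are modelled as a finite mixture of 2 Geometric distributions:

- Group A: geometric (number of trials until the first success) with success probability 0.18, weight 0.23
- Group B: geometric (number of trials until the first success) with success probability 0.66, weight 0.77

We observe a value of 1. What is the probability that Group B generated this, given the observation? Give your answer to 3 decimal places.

0.925

Posterior ∝ prior × likelihood, so P(k | x) ∝ P(Z=k) f_k(x); normalise over all components.
Evaluate each component's likelihood at the observed value:
  L_A = 0.18·(1−0.18)^0 = 0.18·1 = 0.18
  L_B = 0.66·(1−0.66)^0 = 0.66·1 = 0.66
Prior × likelihood for each component:
  P(Z=A)·L_A = 0.23 × 0.18 = 0.0414
  P(Z=B)·L_B = 0.77 × 0.66 = 0.5082
Normaliser: 0.0414 + 0.5082 = 0.5496
So the posterior for Group B is 0.5082 / 0.5496 ≈ 0.925.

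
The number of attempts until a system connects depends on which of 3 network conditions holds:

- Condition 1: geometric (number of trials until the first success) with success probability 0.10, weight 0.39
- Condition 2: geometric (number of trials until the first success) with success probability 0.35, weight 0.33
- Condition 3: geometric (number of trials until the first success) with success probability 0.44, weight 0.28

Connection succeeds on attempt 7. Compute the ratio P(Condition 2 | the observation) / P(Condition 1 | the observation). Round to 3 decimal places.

0.420

Posterior odds = (w_i f_i(x)) / (w_j f_j(x)); the normalising sum cancels.
Component likelihoods at x = 7:
  p_1 = 0.10·(1−0.10)^6 = 0.10·0.531441 = 0.0531441
  p_2 = 0.35·(1−0.35)^6 = 0.35·0.0754189 = 0.0263966
  p_3 = 0.44·(1−0.44)^6 = 0.44·0.030841 = 0.01357
Odds = (0.33/0.39) × (0.0263966/0.0531441) = 0.846154 × 0.496699 ≈ 0.420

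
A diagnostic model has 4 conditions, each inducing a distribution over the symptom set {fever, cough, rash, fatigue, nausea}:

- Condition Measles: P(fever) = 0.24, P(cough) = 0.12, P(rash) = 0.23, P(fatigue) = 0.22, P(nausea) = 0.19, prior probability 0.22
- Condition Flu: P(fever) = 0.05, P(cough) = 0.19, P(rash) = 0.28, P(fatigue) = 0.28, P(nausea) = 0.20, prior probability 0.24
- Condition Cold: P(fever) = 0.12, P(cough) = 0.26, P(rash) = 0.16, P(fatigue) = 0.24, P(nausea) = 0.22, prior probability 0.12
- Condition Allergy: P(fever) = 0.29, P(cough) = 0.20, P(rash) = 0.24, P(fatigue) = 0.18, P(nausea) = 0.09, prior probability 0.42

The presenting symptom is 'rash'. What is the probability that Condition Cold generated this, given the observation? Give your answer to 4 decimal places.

The responsibility of component k is π_k f_k(x) divided by Σ_j π_j f_j(x).
Evaluate each component's likelihood at the observed value:
  f_Measles = P(rash | comp) = 0.23
  f_Flu = P(rash | comp) = 0.28
  f_Cold = P(rash | comp) = 0.16
  f_Allergy = P(rash | comp) = 0.24
Unnormalised posteriors:
  π_Measles·f_Measles = 0.22 × 0.23 = 0.0506
  π_Flu·f_Flu = 0.24 × 0.28 = 0.0672
  π_Cold·f_Cold = 0.12 × 0.16 = 0.0192
  π_Allergy·f_Allergy = 0.42 × 0.24 = 0.1008
Denominator: 0.0506 + 0.0672 + 0.0192 + 0.1008 = 0.2378
Responsibility of Condition Cold: 0.0192 / 0.2378 ≈ 0.0807

0.0807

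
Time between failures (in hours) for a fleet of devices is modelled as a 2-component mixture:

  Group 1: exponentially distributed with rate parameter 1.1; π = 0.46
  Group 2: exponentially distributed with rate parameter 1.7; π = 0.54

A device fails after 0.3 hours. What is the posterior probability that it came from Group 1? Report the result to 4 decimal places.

0.3976

By Bayes' theorem, P(k | x) = P(Z=k) f_k(x) / Σ_j P(Z=j) f_j(x).
Component likelihoods at x = 0.3 hours:
  p_1 = 1.1·e^(−1.1·0.3) = 1.1·e^(−0.3300) = 0.790816
  p_2 = 1.7·e^(−1.7·0.3) = 1.7·e^(−0.5100) = 1.02084
Weight by the priors:
  P(Z=1)·p_1 = 0.46 × 0.790816 = 0.363775
  P(Z=2)·p_2 = 0.54 × 1.02084 = 0.551255
Denominator: 0.363775 + 0.551255 = 0.91503
P(Group 1 | data) = 0.363775 / 0.91503 ≈ 0.3976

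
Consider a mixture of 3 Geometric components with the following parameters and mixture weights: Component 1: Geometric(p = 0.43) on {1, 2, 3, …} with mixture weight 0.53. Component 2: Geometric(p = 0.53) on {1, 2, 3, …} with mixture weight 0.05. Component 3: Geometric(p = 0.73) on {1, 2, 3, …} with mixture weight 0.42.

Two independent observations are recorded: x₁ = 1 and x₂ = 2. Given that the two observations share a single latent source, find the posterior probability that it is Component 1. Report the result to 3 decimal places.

Posterior ∝ prior × likelihood, so P(k | x) ∝ π_k f_k(x); normalise over all components.
Since both observations come from the same component, the likelihood for component k is f_k(x₁)·f_k(x₂).
  f_1 = [0.43] × [0.2451] = 0.105393
  f_2 = [0.53] × [0.2491] = 0.132023
  f_3 = [0.73] × [0.1971] = 0.143883
Unnormalised posteriors:
  π_1·f_1 = 0.53 × 0.105393 = 0.0558583
  π_2·f_2 = 0.05 × 0.132023 = 0.00660115
  π_3·f_3 = 0.42 × 0.143883 = 0.0604309
Denominator: 0.0558583 + 0.00660115 + 0.0604309 = 0.12289
P(Component 1 | x) ≈ 0.455

0.455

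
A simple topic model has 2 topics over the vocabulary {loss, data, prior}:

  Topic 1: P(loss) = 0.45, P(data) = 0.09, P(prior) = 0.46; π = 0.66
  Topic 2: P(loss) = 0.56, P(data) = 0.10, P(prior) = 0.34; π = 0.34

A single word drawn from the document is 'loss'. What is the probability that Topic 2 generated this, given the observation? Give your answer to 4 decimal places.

By Bayes' theorem, P(k | x) = π_k f_k(x) / Σ_j π_j f_j(x).
Evaluate each component's likelihood at the observed value:
  L_1 = P(loss | comp) = 0.45
  L_2 = P(loss | comp) = 0.56
Multiply by the mixture weights:
  π_1·L_1 = 0.66 × 0.45 = 0.297
  π_2·L_2 = 0.34 × 0.56 = 0.1904
Denominator: 0.297 + 0.1904 = 0.4874
Responsibility of Topic 2: 0.1904 / 0.4874 ≈ 0.3906

0.3906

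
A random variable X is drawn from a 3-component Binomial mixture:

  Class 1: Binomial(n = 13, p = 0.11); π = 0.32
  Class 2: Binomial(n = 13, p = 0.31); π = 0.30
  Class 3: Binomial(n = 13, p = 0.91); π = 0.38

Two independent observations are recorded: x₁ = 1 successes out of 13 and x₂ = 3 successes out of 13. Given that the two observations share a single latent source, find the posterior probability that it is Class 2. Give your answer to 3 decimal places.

0.179

Apply Bayes' rule: the posterior for each component is proportional to its prior times its likelihood at x.
Since both observations come from the same component, the likelihood for component k is f_k(x₁)·f_k(x₂).
  L_1 = [C(13,1)·0.11^1·0.89^12 = 13·0.11·0.24699 = 0.353196] × [0.118698] = 0.0419238
  L_2 = [C(13,1)·0.31^1·0.69^12 = 13·0.31·0.0116463 = 0.0469347] × [0.208421] = 0.00978219
  L_3 = [C(13,1)·0.91^1·0.09^12 = 13·0.91·2.8243e-13 = 3.34114e-12] × [7.51476e-09] = 2.51079e-20
Multiply by the mixture weights:
  w_1·L_1 = 0.32 × 0.0419238 = 0.0134156
  w_2·L_2 = 0.30 × 0.00978219 = 0.00293466
  w_3·L_3 = 0.38 × 2.51079e-20 = 9.541e-21
Denominator: 0.0134156 + 0.00293466 + 9.541e-21 = 0.0163503
P(Class 2 | x₁, x₂) = 0.00293466 / 0.0163503 ≈ 0.179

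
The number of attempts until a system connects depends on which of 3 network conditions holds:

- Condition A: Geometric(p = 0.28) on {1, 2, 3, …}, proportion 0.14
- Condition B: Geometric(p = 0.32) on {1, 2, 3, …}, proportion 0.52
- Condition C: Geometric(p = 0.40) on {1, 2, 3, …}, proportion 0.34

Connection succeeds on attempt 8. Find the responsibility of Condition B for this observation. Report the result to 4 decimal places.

0.5911

The responsibility of component k is π_k f_k(x) divided by Σ_j π_j f_j(x).
Component likelihoods at x = 8:
  f_A = 0.28·(1−0.28)^7 = 0.28·0.100306 = 0.0280857
  f_B = 0.32·(1−0.32)^7 = 0.32·0.0672299 = 0.0215136
  f_C = 0.40·(1−0.40)^7 = 0.40·0.0279936 = 0.0111974
Multiply by the mixture weights:
  π_A·f_A = 0.14 × 0.0280857 = 0.003932
  π_B·f_B = 0.52 × 0.0215136 = 0.0111871
  π_C·f_C = 0.34 × 0.0111974 = 0.00380713
Sum: 0.003932 + 0.0111871 + 0.00380713 = 0.0189262
So the posterior for Condition B is 0.0111871 / 0.0189262 ≈ 0.5911.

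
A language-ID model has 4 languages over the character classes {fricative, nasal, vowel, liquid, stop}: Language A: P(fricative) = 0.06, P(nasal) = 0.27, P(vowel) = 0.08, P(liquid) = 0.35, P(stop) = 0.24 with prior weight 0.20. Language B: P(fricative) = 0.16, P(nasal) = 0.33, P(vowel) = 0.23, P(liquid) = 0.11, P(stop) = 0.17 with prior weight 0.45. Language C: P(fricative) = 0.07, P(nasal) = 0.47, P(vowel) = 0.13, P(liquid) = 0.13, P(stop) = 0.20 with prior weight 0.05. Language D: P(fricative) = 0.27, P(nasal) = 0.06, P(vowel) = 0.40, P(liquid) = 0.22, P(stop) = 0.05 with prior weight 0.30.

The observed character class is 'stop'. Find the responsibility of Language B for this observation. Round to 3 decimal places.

Posterior ∝ prior × likelihood, so P(k | x) ∝ π_k f_k(x); normalise over all components.
Component likelihoods at x = 'stop':
  f_A = P(stop | comp) = 0.24
  f_B = P(stop | comp) = 0.17
  f_C = P(stop | comp) = 0.20
  f_D = P(stop | comp) = 0.05
Multiply by the mixture weights:
  π_A·f_A = 0.20 × 0.24 = 0.048
  π_B·f_B = 0.45 × 0.17 = 0.0765
  π_C·f_C = 0.05 × 0.2 = 0.01
  π_D·f_D = 0.30 × 0.05 = 0.015
Marginal: 0.048 + 0.0765 + 0.01 + 0.015 = 0.1495
P(Language B | 'stop') = 0.0765 / 0.1495 ≈ 0.512

0.512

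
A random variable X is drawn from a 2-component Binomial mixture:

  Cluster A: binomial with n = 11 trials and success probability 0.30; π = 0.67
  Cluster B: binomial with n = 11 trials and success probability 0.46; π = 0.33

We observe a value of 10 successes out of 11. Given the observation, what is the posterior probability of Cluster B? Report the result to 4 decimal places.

0.9647

P(component k | x) = w_k·f_k(x) / marginal(x), where marginal(x) = Σ_j w_j·f_j(x).
Evaluate each component's likelihood at the observed value:
  p_A = C(11,10)·0.30^10·0.70^1 = 11·5.9049e-06·0.7 = 4.54677e-05
  p_B = C(11,10)·0.46^10·0.54^1 = 11·0.000424207·0.54 = 0.00251979
Multiply by the mixture weights:
  w_A·p_A = 0.67 × 4.54677e-05 = 3.04634e-05
  w_B·p_B = 0.33 × 0.00251979 = 0.000831531
Normaliser: 3.04634e-05 + 0.000831531 = 0.000861995
P(Cluster B | data) ≈ 0.9647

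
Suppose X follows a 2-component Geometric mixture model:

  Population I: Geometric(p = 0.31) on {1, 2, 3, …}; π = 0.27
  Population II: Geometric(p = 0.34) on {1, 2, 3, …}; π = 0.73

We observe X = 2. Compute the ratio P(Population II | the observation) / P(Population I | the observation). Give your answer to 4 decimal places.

Posterior odds = (π_i f_i(x)) / (π_j f_j(x)); the normalising sum cancels.
Evaluate each component's likelihood at the observed value:
  f_I = 0.2139
  f_II = 0.2244
Odds = (0.73/0.27) × (0.2244/0.2139) = 2.7037 × 1.04909 ≈ 2.8364

2.8364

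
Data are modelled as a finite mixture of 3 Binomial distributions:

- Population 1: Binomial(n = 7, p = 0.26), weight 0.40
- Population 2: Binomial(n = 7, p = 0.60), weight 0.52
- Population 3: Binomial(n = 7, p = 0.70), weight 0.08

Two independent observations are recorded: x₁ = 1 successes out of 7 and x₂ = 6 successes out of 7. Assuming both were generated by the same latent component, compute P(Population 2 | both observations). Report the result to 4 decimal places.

0.8169

P(component k | x) = w_k·f_k(x) / marginal(x), where marginal(x) = Σ_j w_j·f_j(x).
Since both observations come from the same component, the likelihood for component k is f_k(x₁)·f_k(x₂).
  L_1 = [0.298856] × [0.00160018] = 0.000478224
  L_2 = [0.0172032] × [0.130637] = 0.00224737
  L_3 = [0.0035721] × [0.247063] = 0.000882533
Unnormalised posteriors:
  w_1·L_1 = 0.40 × 0.000478224 = 0.00019129
  w_2·L_2 = 0.52 × 0.00224737 = 0.00116863
  w_3·L_3 = 0.08 × 0.000882533 = 7.06027e-05
Marginal: 0.00019129 + 0.00116863 + 7.06027e-05 = 0.00143053
Responsibility of Population 2: 0.00116863 / 0.00143053 ≈ 0.8169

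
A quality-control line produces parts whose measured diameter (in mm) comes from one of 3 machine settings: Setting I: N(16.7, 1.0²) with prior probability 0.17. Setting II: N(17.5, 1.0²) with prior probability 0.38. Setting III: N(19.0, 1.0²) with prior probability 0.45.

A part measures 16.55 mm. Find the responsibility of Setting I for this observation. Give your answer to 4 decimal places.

0.3887

Posterior ∝ prior × likelihood, so P(k | x) ∝ π_k f_k(x); normalise over all components.
Normal densities:
  L_I = (1/(1.0·√(2π)))·exp(−(16.55−16.7)²/(2·1.0²)) = 0.398942·exp(-0.01125) = 0.394479
  L_II = (1/(1.0·√(2π)))·exp(−(16.55−17.5)²/(2·1.0²)) = 0.398942·exp(-0.45125) = 0.254059
  L_III = (1/(1.0·√(2π)))·exp(−(16.55−19.0)²/(2·1.0²)) = 0.398942·exp(-3.00125) = 0.0198374
Unnormalised posteriors:
  π_I·L_I = 0.17 × 0.394479 = 0.0670615
  π_II·L_II = 0.38 × 0.254059 = 0.0965424
  π_III·L_III = 0.45 × 0.0198374 = 0.00892681
Evidence: 0.0670615 + 0.0965424 + 0.00892681 = 0.172531
Responsibility of Setting I: 0.0670615 / 0.172531 ≈ 0.3887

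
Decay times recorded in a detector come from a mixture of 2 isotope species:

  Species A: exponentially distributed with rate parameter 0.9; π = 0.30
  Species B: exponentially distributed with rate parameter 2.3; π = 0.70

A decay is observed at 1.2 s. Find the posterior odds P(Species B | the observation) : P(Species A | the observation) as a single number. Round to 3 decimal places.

1.111

Only the two components matter; the odds are (P(Z=i) f_i(x)) / (P(Z=j) f_j(x)).
Evaluate each component's likelihood at the observed value:
  p_A = 0.305636
  p_B = 0.145571
Odds = (0.70/0.30) × (0.145571/0.305636) = 2.33333 × 0.476289 ≈ 1.111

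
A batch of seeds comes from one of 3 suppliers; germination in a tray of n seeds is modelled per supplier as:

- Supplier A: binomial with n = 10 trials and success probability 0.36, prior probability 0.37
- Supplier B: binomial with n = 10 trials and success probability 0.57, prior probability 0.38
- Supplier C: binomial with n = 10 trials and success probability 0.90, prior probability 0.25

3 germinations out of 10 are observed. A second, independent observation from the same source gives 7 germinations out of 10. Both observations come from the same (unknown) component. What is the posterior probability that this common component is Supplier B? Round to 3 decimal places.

P(component k | x) = w_k·f_k(x) / marginal(x), where marginal(x) = Σ_j w_j·f_j(x).
Since both observations come from the same component, the likelihood for component k is f_k(x₁)·f_k(x₂).
  L_A = [0.246234] × [0.0246512] = 0.00606998
  L_B = [0.0604067] × [0.186514] = 0.0112667
  L_C = [8.748e-06] × [0.0573956] = 5.02097e-07
Prior × likelihood for each component:
  w_A·L_A = 0.37 × 0.00606998 = 0.00224589
  w_B·L_B = 0.38 × 0.0112667 = 0.00428133
  w_C·L_C = 0.25 × 5.02097e-07 = 1.25524e-07
Marginal: 0.00224589 + 0.00428133 + 1.25524e-07 = 0.00652735
P(Supplier B | x₁,x₂) ≈ 0.656

0.656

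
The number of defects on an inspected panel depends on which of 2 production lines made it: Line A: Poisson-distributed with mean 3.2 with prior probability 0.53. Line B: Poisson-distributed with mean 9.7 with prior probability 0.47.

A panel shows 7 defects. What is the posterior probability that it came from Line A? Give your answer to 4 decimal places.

0.2418

Apply Bayes' rule: the posterior for each component is proportional to its prior times its likelihood at x.
Evaluate each component's likelihood at the observed value:
  p_A = 0.0277893
  p_B = 0.0982461
Weight by the priors:
  π_A·p_A = 0.53 × 0.0277893 = 0.0147283
  π_B·p_B = 0.47 × 0.0982461 = 0.0461756
Evidence: 0.0147283 + 0.0461756 = 0.060904
P(Line A | data) ≈ 0.2418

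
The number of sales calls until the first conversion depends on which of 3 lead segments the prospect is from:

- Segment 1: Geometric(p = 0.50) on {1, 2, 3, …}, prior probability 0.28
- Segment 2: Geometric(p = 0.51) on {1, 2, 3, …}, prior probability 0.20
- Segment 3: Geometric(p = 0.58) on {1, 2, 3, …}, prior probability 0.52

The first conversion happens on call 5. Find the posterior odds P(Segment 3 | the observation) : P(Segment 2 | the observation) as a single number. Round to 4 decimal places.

1.5960

Since P(k|x) ∝ w_k f_k(x), the posterior odds are w_i f_i(x) / (w_j f_j(x)).
Geometric probabilities:
  f_1 = 0.03125
  f_2 = 0.0294005
  f_3 = 0.0180478
0.00938488 / 0.0058801 ≈ 1.5960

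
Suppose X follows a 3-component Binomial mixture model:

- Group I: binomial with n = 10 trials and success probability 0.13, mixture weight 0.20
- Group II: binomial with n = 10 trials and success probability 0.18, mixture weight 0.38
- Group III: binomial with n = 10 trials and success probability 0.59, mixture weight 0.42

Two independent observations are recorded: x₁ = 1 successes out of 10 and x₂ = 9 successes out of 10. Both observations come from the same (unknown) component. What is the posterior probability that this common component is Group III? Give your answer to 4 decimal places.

0.9933

By Bayes' theorem, P(k | x) = π_k f_k(x) / Σ_j π_j f_j(x).
Since both observations come from the same component, the likelihood for component k is f_k(x₁)·f_k(x₂).
  p_I = [0.371207] × [9.22591e-08] = 3.42473e-08
  p_II = [0.301715] × [1.62655e-06] = 4.90754e-07
  p_III = [0.00193155] × [0.0355183] = 6.86055e-05
Multiply by the mixture weights:
  π_I·p_I = 0.20 × 3.42473e-08 = 6.84946e-09
  π_II·p_II = 0.38 × 4.90754e-07 = 1.86486e-07
  π_III·p_III = 0.42 × 6.86055e-05 = 2.88143e-05
Denominator: 6.84946e-09 + 1.86486e-07 + 2.88143e-05 = 2.90076e-05
Responsibility of Group III: 2.88143e-05 / 2.90076e-05 ≈ 0.9933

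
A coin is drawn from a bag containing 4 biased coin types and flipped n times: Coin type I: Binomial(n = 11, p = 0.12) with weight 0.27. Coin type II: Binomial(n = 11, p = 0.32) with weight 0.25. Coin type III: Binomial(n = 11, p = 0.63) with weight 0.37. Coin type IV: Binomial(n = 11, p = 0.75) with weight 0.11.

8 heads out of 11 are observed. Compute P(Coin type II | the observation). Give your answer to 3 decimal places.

0.013

The responsibility of component k is P(Z=k) f_k(x) divided by Σ_j P(Z=j) f_j(x).
Binomial probabilities:
  f_I = 4.83484e-06
  f_II = 0.00570441
  f_III = 0.207402
  f_IV = 0.258104
Weight by the priors:
  P(Z=I)·f_I = 0.27 × 4.83484e-06 = 1.30541e-06
  P(Z=II)·f_II = 0.25 × 0.00570441 = 0.0014261
  P(Z=III)·f_III = 0.37 × 0.207402 = 0.0767388
  P(Z=IV)·f_IV = 0.11 × 0.258104 = 0.0283914
Sum: 1.30541e-06 + 0.0014261 + 0.0767388 + 0.0283914 = 0.106558
So the posterior for Coin type II is 0.0014261 / 0.106558 ≈ 0.013.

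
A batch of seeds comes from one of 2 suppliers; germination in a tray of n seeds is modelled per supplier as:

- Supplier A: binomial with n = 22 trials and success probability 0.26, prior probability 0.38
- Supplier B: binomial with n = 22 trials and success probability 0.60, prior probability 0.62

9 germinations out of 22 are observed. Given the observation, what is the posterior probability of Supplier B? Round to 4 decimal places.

The responsibility of component k is π_k f_k(x) divided by Σ_j π_j f_j(x).
Binomial probabilities:
  f_A = C(22,9)·0.26^9·0.74^13 = 497420·5.4295e-06·0.0199532 = 0.0538885
  f_B = C(22,9)·0.60^9·0.40^13 = 497420·0.0100777·6.71089e-06 = 0.0336407
Weight by the priors:
  π_A·f_A = 0.38 × 0.0538885 = 0.0204776
  π_B·f_B = 0.62 × 0.0336407 = 0.0208572
Denominator: 0.0204776 + 0.0208572 = 0.0413348
Responsibility of Supplier B: 0.0208572 / 0.0413348 ≈ 0.5046

0.5046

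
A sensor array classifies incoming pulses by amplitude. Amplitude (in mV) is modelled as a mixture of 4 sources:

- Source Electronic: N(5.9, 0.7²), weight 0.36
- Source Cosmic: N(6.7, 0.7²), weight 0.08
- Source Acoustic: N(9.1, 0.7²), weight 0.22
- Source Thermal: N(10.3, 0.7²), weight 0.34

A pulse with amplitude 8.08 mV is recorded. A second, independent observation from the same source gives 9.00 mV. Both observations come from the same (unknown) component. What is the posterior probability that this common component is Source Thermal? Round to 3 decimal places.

0.005

Apply Bayes' rule: the posterior for each component is proportional to its prior times its likelihood at x.
Since both observations come from the same component, the likelihood for component k is f_k(x₁)·f_k(x₂).
  L_Electronic = [(1/(0.7·√(2π)))·exp(−(8.08−5.9)²/(2·0.7²)) = 0.569918·exp(-4.84939) = 0.00446426] × [3.14099e-05] = 1.40222e-07
  L_Cosmic = [(1/(0.7·√(2π)))·exp(−(8.08−6.7)²/(2·0.7²)) = 0.569918·exp(-1.94327) = 0.0816324] × [0.00257934] = 0.000210558
  L_Acoustic = [(1/(0.7·√(2π)))·exp(−(8.08−9.1)²/(2·0.7²)) = 0.569918·exp(-1.06163) = 0.197129] × [0.564132] = 0.111207
  L_Thermal = [(1/(0.7·√(2π)))·exp(−(8.08−10.3)²/(2·0.7²)) = 0.569918·exp(-5.02898) = 0.00373039] × [0.101596] = 0.000378992
Unnormalised posteriors:
  P(Z=Electronic)·L_Electronic = 0.36 × 1.40222e-07 = 5.048e-08
  P(Z=Cosmic)·L_Cosmic = 0.08 × 0.000210558 = 1.68446e-05
  P(Z=Acoustic)·L_Acoustic = 0.22 × 0.111207 = 0.0244655
  P(Z=Thermal)·L_Thermal = 0.34 × 0.000378992 = 0.000128857
Marginal: 5.048e-08 + 1.68446e-05 + 0.0244655 + 0.000128857 = 0.0246112
P(Source Thermal | x₁, x₂) = 0.000128857 / 0.0246112 ≈ 0.005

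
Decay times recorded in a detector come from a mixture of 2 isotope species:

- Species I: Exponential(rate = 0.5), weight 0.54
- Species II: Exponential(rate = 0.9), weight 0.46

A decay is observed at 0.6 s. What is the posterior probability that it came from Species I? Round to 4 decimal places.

P(component k | x) = π_k·f_k(x) / marginal(x), where marginal(x) = Σ_j π_j·f_j(x).
Component likelihoods at x = 0.6 s:
  p_I = 0.370409
  p_II = 0.524473
Prior × likelihood for each component:
  π_I·p_I = 0.54 × 0.370409 = 0.200021
  π_II·p_II = 0.46 × 0.524473 = 0.241258
Normaliser: 0.200021 + 0.241258 = 0.441279
Responsibility of Species I: 0.200021 / 0.441279 ≈ 0.4533

0.4533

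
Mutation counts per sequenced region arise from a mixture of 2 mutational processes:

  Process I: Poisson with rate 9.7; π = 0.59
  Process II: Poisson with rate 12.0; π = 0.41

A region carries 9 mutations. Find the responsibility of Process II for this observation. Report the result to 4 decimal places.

0.3211

By Bayes' theorem, P(k | x) = w_k f_k(x) / Σ_j w_j f_j(x).
Poisson probabilities:
  p_I = e^(−9.7)·9.7^9/9! = 0.128388
  p_II = e^(−12.0)·12.0^9/9! = 0.0873644
Unnormalised posteriors:
  w_I·p_I = 0.59 × 0.128388 = 0.0757492
  w_II·p_II = 0.41 × 0.0873644 = 0.0358194
Marginal: 0.0757492 + 0.0358194 = 0.111569
P(Process II | x) = 0.0358194 / 0.111569 ≈ 0.3211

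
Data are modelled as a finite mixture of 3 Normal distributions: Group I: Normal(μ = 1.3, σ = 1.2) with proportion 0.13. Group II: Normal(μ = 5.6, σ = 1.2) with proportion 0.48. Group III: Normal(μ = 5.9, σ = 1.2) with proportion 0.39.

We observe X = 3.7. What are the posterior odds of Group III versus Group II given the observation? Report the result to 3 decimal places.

Since P(k|x) ∝ π_k f_k(x), the posterior odds are π_i f_i(x) / (π_j f_j(x)).
Evaluate each component's likelihood at the observed value:
  p_I = (1/(1.2·√(2π)))·exp(−(3.7−1.3)²/(2·1.2²)) = 0.332452·exp(-2.00000) = 0.0449925
  p_II = (1/(1.2·√(2π)))·exp(−(3.7−5.6)²/(2·1.2²)) = 0.332452·exp(-1.25347) = 0.0949189
  p_III = (1/(1.2·√(2π)))·exp(−(3.7−5.9)²/(2·1.2²)) = 0.332452·exp(-1.68056) = 0.061926
Posterior odds = (π_III·p_III) / (π_II·p_II) = (0.39·0.061926) / (0.48·0.0949189) = 0.0241511 / 0.0455611 ≈ 0.530

0.530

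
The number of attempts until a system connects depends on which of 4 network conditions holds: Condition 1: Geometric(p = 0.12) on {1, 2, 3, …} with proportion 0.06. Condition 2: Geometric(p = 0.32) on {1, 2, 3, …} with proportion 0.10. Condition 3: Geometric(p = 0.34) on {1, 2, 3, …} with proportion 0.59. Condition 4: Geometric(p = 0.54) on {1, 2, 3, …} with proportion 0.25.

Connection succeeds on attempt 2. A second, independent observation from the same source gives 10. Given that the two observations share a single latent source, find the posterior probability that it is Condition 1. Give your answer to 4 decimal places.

By Bayes' theorem, P(k | x) = w_k f_k(x) / Σ_j w_j f_j(x).
Since both observations come from the same component, the likelihood for component k is f_k(x₁)·f_k(x₂).
  L_1 = [0.12·(1−0.12)^1 = 0.12·0.88 = 0.1056] × [0.0379774] = 0.00401041
  L_2 = [0.32·(1−0.32)^1 = 0.32·0.68 = 0.2176] × [0.00994787] = 0.00216466
  L_3 = [0.34·(1−0.34)^1 = 0.34·0.66 = 0.2244] × [0.00807931] = 0.001813
  L_4 = [0.54·(1−0.54)^1 = 0.54·0.46 = 0.2484] × [0.000497983] = 0.000123699
Weight by the priors:
  w_1·L_1 = 0.06 × 0.00401041 = 0.000240625
  w_2·L_2 = 0.10 × 0.00216466 = 0.000216466
  w_3·L_3 = 0.59 × 0.001813 = 0.00106967
  w_4·L_4 = 0.25 × 0.000123699 = 3.09247e-05
Evidence: 0.000240625 + 0.000216466 + 0.00106967 + 3.09247e-05 = 0.00155768
P(Condition 1 | data) ≈ 0.1545

0.1545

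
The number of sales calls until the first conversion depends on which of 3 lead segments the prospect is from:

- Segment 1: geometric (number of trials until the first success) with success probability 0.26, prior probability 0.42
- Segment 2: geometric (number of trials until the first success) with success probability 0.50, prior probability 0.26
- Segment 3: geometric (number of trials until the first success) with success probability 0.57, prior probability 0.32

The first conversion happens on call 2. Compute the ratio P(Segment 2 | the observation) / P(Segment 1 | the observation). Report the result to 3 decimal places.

0.804

Since P(k|x) ∝ w_k f_k(x), the posterior odds are w_i f_i(x) / (w_j f_j(x)).
Geometric probabilities:
  p_1 = 0.26·(1−0.26)^1 = 0.26·0.74 = 0.1924
  p_2 = 0.50·(1−0.50)^1 = 0.50·0.5 = 0.25
  p_3 = 0.57·(1−0.57)^1 = 0.57·0.43 = 0.2451
Odds = (0.26/0.42) × (0.25/0.1924) = 0.619048 × 1.29938 ≈ 0.804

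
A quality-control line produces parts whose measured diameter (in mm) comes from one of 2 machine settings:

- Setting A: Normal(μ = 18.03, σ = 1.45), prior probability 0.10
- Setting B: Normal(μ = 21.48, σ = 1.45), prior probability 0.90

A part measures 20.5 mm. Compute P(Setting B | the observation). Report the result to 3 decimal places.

Apply Bayes' rule: the posterior for each component is proportional to its prior times its likelihood at x.
Component likelihoods at x = 20.5 mm:
  L_A = (1/(1.45·√(2π)))·exp(−(20.5−18.03)²/(2·1.45²)) = 0.275133·exp(-1.45087) = 0.0644819
  L_B = (1/(1.45·√(2π)))·exp(−(20.5−21.48)²/(2·1.45²)) = 0.275133·exp(-0.22839) = 0.218953
Prior × likelihood for each component:
  π_A·L_A = 0.10 × 0.0644819 = 0.00644819
  π_B·L_B = 0.90 × 0.218953 = 0.197058
Normaliser: 0.00644819 + 0.197058 = 0.203506
P(Setting B | x) = 0.197058 / 0.203506 ≈ 0.968

0.968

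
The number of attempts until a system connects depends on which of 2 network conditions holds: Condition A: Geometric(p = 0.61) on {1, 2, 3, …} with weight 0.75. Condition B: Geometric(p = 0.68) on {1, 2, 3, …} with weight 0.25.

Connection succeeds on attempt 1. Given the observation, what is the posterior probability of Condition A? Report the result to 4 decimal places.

Posterior ∝ prior × likelihood, so P(k | x) ∝ π_k f_k(x); normalise over all components.
Component likelihoods at x = 1:
  f_A = 0.61
  f_B = 0.68
Unnormalised posteriors:
  π_A·f_A = 0.75 × 0.61 = 0.4575
  π_B·f_B = 0.25 × 0.68 = 0.17
Marginal: 0.4575 + 0.17 = 0.6275
So the posterior for Condition A is 0.4575 / 0.6275 ≈ 0.7291.

0.7291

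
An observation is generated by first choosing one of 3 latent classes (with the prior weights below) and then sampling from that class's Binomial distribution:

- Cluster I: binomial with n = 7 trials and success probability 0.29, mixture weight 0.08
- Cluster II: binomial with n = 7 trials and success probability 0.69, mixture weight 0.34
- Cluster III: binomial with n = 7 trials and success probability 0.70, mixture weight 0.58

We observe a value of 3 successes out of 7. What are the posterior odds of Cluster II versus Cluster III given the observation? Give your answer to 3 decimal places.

The posterior odds equal the prior odds times the likelihood ratio: (π_i/π_j)·(f_i(x)/f_j(x)).
Component likelihoods at x = 3 successes out of 7:
  f_I = C(7,3)·0.29^3·0.71^4 = 35·0.024389·0.254117 = 0.216918
  f_II = C(7,3)·0.69^3·0.31^4 = 35·0.328509·0.00923521 = 0.106185
  f_III = C(7,3)·0.70^3·0.30^4 = 35·0.343·0.0081 = 0.0972405
Posterior odds = (π_II·f_II) / (π_III·f_III) = (0.34·0.106185) / (0.58·0.0972405) = 0.0361028 / 0.0563995 ≈ 0.640

0.640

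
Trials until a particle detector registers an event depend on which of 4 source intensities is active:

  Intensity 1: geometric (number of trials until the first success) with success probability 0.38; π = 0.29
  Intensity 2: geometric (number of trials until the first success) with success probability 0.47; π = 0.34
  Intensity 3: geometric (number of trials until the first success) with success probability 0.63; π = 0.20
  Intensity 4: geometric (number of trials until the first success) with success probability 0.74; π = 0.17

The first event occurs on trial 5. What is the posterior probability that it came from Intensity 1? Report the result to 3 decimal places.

P(component k | x) = w_k·f_k(x) / marginal(x), where marginal(x) = Σ_j w_j·f_j(x).
Component likelihoods at x = 5:
  L_1 = 0.0561501
  L_2 = 0.0370853
  L_3 = 0.0118072
  L_4 = 0.00338162
Weight by the priors:
  w_1·L_1 = 0.29 × 0.0561501 = 0.0162835
  w_2·L_2 = 0.34 × 0.0370853 = 0.012609
  w_3·L_3 = 0.20 × 0.0118072 = 0.00236144
  w_4·L_4 = 0.17 × 0.00338162 = 0.000574876
Sum: 0.0162835 + 0.012609 + 0.00236144 + 0.000574876 = 0.0318288
P(Intensity 1 | the observation) ≈ 0.512

0.512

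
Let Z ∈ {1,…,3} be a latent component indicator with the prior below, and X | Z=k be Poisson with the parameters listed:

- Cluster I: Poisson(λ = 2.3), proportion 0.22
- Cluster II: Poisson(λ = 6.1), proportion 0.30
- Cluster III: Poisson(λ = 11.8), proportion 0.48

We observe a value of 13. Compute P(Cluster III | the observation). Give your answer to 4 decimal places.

0.9660

By Bayes' theorem, P(k | x) = P(Z=k) f_k(x) / Σ_j P(Z=j) f_j(x).
Evaluate each component's likelihood at the observed value:
  f_I = e^(−2.3)·2.3^13/13! = 8.11529e-07
  f_II = e^(−6.1)·6.1^13/13! = 0.00583192
  f_III = e^(−11.8)·11.8^13/13! = 0.103636
Unnormalised posteriors:
  P(Z=I)·f_I = 0.22 × 8.11529e-07 = 1.78536e-07
  P(Z=II)·f_II = 0.30 × 0.00583192 = 0.00174957
  P(Z=III)·f_III = 0.48 × 0.103636 = 0.0497453
Denominator: 1.78536e-07 + 0.00174957 + 0.0497453 = 0.0514951
P(Cluster III | data) = 0.0497453 / 0.0514951 ≈ 0.9660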